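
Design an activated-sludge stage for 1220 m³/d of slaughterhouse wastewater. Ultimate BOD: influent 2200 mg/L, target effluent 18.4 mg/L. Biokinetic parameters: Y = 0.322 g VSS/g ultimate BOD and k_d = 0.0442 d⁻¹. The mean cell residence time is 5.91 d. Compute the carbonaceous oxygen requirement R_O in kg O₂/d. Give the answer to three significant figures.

Observed yield with endogenous decay: Y_obs = Y / (1 + k_d·θ_c) = 0.322 / (1 + 0.0442 × 5.91) = 0.322 / 1.261 = 0.2553 g VSS/g ultimate BOD.
Q·(S₀ − S) = 1220 × (2200 − 18.4) × 10⁻³ = 2662 kg/d removed.
Net sludge production P_X = 0.2553 × 2662 = 679.5 kg VSS/d.
R_O = Q·ΔS − 1.42 P_X = 2662 − 964.9 = 1697 kg O₂/d.

R_O ≈ 1700 kg O₂/d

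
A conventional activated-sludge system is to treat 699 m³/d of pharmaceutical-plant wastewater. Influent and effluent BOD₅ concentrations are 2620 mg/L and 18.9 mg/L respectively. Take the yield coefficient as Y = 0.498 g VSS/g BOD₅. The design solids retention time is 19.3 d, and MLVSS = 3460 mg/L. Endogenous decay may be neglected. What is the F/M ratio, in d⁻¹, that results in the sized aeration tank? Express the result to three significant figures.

F/M ≈ 0.105 d⁻¹

With k_d = 0 the design equation reduces to V = Y Q (S₀−S) θ_c / X = 0.498 × 699 × (2620 − 18.9) × 19.3 / 3460 = 5051 m³.
F/M = Q·S₀ / (V·X) = 699 × 2620 / (5051 × 3460) = 0.1048 g BOD₅·(g VSS·d)⁻¹.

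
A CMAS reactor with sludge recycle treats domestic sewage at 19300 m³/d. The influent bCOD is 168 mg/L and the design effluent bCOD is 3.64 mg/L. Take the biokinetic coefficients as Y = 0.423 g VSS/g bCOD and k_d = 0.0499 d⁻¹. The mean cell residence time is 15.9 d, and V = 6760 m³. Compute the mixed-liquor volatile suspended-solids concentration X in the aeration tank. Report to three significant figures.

Solving the biomass balance for X: X = Y Q (S₀−S) θ_c / [V (1+k_d θ_c)] = 0.423 × 19300 × (168 − 3.64) × 15.9 / [6760 × (1 + 0.0499 × 15.9)] = 1760 mg/L.

X ≈ 1760 mg/L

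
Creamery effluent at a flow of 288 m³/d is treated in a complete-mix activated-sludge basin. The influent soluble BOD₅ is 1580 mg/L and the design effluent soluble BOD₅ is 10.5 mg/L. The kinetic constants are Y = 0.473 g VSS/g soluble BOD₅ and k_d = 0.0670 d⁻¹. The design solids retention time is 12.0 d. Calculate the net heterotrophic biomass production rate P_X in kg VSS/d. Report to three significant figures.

P_X ≈ 119 kg VSS/d

The observed yield is Y_obs = Y/(1 + k_d·θ_c) = 0.473 / (1 + 0.0670 × 12.0) = 0.473 / 1.804 = 0.2622 g VSS per g soluble BOD₅ removed.
Q·(S₀ − S) = 288 × (1580 − 10.5) × 10⁻³ = 452.0 kg/d removed.
Net biomass production P_X = Y_obs × Q·(S₀ − S) = 0.2622 × 452.0 = 118.5 kg VSS/d.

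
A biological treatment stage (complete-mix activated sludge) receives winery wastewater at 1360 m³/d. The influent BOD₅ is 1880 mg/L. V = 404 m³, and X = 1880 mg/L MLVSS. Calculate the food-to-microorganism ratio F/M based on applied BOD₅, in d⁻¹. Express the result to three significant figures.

F/M ≈ 3.37 d⁻¹

F/M = Q·S₀ / (V·X) = 1360 × 1880 / (404.0 × 1880) = 3.366 g BOD₅·(g VSS·d)⁻¹.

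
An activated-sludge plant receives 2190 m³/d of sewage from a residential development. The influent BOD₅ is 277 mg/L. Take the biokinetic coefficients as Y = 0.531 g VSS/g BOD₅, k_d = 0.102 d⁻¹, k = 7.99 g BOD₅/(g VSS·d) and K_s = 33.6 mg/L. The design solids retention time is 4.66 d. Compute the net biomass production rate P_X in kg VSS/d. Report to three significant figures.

Effluent substrate depends only on kinetics and SRT: S = K_s(1 + k_d θ_c) / [θ_c(Yk − k_d) − 1] = 33.6 × (1 + 0.102 × 4.66) / [4.66 × (0.531 × 7.99 − 0.102) − 1] = 49.57 / 18.30 = 2.709 mg/L.
Observed yield with endogenous decay: Y_obs = Y / (1 + k_d·θ_c) = 0.531 / (1 + 0.102 × 4.66) = 0.531 / 1.475 = 0.3599 g VSS/g BOD₅.
Substrate removed = Q·(S₀ − S) = 2190 m³/d × (277 − 2.71) g/m³ = 6.01×10^5 g/d = 600.7 kg/d.
So the net sludge growth is P_X = 0.3599 × 600.7 = 216.2 kg VSS/d.

P_X ≈ 216 kg VSS/d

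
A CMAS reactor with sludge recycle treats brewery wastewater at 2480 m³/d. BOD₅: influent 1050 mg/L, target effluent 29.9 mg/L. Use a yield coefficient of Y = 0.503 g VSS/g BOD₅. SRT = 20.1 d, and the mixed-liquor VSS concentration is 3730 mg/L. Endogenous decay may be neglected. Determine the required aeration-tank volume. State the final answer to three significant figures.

V ≈ 6860 m³

V·X = Y·Q·ΔS·θ_c gives V = 0.503 × 2480 × (1050 − 29.9) × 20.1 / 3730 = 6857 m³.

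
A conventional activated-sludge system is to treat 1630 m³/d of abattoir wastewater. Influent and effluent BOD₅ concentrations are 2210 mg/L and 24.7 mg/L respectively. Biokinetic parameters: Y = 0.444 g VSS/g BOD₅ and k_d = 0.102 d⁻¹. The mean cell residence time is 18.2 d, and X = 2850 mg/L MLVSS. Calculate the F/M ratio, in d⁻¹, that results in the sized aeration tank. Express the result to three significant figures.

F/M ≈ 0.357 d⁻¹

Rearranging the biomass balance for a CMAS with decay, V = Y·Q·ΔS·θ_c / [X·(1+k_d θ_c)] = 0.444 × 1630 × (2210 − 24.7) × 18.2 / [2850 × (1 + 0.102 × 18.2)] = 2.88×10^7 / 8141 = 3536 m³.
F/M = applied load / biomass = Q·S₀/(V·X) = 1630 × 2210 / (3536 × 2850) = 0.3575 d⁻¹.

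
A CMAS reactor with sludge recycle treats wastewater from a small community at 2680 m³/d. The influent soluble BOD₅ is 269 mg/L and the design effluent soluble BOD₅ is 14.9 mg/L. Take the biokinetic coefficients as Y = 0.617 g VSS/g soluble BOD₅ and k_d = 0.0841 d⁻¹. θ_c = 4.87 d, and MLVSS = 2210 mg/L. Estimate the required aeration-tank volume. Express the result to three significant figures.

V ≈ 657 m³

Steady-state biomass mass balance: V·X·(1 + k_d·θ_c) = Y·Q·(S₀ − S)·θ_c, so V = 0.617 × 2680 × (269 − 14.9) × 4.87 / [2210 × (1 + 0.0841 × 4.87)] = 2.05×10^6 / 3115 = 656.9 m³.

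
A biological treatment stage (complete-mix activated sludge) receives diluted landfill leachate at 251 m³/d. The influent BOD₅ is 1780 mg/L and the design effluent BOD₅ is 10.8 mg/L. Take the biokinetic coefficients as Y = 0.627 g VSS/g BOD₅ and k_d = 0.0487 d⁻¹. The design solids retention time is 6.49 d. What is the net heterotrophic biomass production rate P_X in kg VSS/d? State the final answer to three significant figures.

P_X ≈ 212 kg VSS/d

Y_obs = Y / (1 + k_d θ_c) = 0.627 / (1 + 0.0487 × 6.49) = 0.627 / 1.316 = 0.4764.
Q·(S₀ − S) = 251 × (1780 − 10.8) × 10⁻³ = 444.1 kg/d removed.
P_X = Y_obs · Q(S₀ − S) = 0.4764 × 444.1 = 211.6 kg VSS/d.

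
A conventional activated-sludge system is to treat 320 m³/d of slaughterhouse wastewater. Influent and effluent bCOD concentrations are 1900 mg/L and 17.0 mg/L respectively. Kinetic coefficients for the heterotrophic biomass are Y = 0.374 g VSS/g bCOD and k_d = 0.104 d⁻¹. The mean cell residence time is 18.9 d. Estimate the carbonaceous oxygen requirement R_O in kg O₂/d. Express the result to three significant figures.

Observed yield with endogenous decay: Y_obs = Y / (1 + k_d·θ_c) = 0.374 / (1 + 0.104 × 18.9) = 0.374 / 2.966 = 0.1261 g VSS/g bCOD.
Substrate removed = Q·(S₀ − S) = 320 m³/d × (1900 − 17.0) g/m³ = 6.03×10^5 g/d = 602.6 kg/d.
Net sludge production P_X = 0.1261 × 602.6 = 75.99 kg VSS/d.
R_O = Q·ΔS − 1.42 P_X = 602.6 − 107.9 = 494.7 kg O₂/d.

R_O ≈ 495 kg O₂/d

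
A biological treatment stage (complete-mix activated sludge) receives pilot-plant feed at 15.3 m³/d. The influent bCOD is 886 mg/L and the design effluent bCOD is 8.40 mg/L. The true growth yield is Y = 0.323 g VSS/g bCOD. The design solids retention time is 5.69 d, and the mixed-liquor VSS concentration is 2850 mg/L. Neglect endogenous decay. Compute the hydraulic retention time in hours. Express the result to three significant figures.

τ ≈ 13.6 h

Biomass mass balance (decay neglected): V·X = Y·Q·(S₀ − S)·θ_c, so V = 0.323 × 15.3 × (886 − 8.40) × 5.69 / 2850 = 8.659 m³.
Hydraulic retention time τ = V/Q = 8.659 / 15.3 = 0.5659 d = 13.58 h.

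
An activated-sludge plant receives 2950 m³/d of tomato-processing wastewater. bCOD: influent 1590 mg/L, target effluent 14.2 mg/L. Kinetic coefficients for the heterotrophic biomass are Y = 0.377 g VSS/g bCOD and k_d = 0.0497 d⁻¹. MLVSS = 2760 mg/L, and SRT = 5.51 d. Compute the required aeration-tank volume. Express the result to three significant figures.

V ≈ 2750 m³

Steady-state biomass mass balance: V·X·(1 + k_d·θ_c) = Y·Q·(S₀ − S)·θ_c, so V = 0.377 × 2950 × (1590 − 14.2) × 5.51 / [2760 × (1 + 0.0497 × 5.51)] = 9.66×10^6 / 3516 = 2747 m³.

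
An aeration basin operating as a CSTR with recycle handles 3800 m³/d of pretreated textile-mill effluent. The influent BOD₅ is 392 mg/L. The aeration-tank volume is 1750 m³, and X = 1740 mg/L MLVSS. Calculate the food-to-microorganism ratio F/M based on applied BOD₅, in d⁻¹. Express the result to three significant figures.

F/M ≈ 0.489 d⁻¹

Food-to-microorganism ratio F/M = Q S₀ / (V X) = 3800 × 392 / (1750 × 1740) = 0.4892 d⁻¹.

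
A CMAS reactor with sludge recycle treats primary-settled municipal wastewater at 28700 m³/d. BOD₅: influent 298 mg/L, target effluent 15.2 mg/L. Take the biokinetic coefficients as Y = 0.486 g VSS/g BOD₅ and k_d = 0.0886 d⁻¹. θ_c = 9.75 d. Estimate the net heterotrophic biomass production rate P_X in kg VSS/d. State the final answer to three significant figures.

P_X ≈ 2120 kg VSS/d

Y_obs = Y / (1 + k_d θ_c) = 0.486 / (1 + 0.0886 × 9.75) = 0.486 / 1.864 = 0.2608.
Substrate removed = Q·(S₀ − S) = 28700 m³/d × (298 − 15.2) g/m³ = 8.12×10^6 g/d = 8116 kg/d.
Biomass produced: P_X = Y_obs·Q·ΔS = 0.2608 × 8116 ≈ 2116 kg VSS/d.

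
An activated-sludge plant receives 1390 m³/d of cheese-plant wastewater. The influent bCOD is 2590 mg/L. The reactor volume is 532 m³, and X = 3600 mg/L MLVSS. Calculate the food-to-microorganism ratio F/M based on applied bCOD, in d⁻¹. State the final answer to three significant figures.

Food-to-microorganism ratio F/M = Q S₀ / (V X) = 1390 × 2590 / (532.0 × 3600) = 1.880 d⁻¹.

F/M ≈ 1.88 d⁻¹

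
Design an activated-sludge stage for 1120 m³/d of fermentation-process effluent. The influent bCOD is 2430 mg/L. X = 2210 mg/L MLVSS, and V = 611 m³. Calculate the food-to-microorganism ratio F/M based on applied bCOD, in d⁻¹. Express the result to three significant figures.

F/M ≈ 2.02 d⁻¹

F/M = Q·S₀ / (V·X) = 1120 × 2430 / (611.0 × 2210) = 2.016 g bCOD·(g VSS·d)⁻¹.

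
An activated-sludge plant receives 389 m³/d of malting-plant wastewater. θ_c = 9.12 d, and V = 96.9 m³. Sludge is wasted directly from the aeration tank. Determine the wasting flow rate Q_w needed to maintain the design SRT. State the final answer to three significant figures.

Q_w ≈ 10.6 m³/d

Wasting from the aeration tank: Q_w = V / θ_c = 96.90 / 9.12 = 10.63 m³/d.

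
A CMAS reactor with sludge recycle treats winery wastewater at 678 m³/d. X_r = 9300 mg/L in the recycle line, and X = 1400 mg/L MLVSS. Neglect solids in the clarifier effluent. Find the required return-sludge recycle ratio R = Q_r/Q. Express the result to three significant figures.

R = Q_r/Q = X/(X_r − X) = 1400 / (9300 − 1400) = 0.1772.

R ≈ 0.177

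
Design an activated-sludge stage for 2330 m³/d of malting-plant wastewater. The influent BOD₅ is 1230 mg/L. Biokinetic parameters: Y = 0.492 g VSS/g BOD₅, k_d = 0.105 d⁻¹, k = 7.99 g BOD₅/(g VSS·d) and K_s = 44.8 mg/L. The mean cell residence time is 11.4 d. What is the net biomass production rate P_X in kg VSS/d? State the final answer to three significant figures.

P_X ≈ 641 kg VSS/d

From the Monod/SRT balance for a CMAS, S = K_s·(1+k_d θ_c)/[θ_c·(Y k − k_d) − 1] = 44.8 × (1 + 0.105 × 11.4) / [11.4 × (0.492 × 7.99 − 0.105) − 1] = 98.43 / 42.62 = 2.310 mg/L.
Observed yield with endogenous decay: Y_obs = Y / (1 + k_d·θ_c) = 0.492 / (1 + 0.105 × 11.4) = 0.492 / 2.197 = 0.2239 g VSS/g BOD₅.
ΔS = 1230 − 2.31 = 1228 mg/L, so the substrate removal rate is 2330 × 1228/1000 = 2861 kg BOD₅/d.
P_X = Y_obs · Q(S₀ − S) = 0.2239 × 2861 = 640.6 kg VSS/d.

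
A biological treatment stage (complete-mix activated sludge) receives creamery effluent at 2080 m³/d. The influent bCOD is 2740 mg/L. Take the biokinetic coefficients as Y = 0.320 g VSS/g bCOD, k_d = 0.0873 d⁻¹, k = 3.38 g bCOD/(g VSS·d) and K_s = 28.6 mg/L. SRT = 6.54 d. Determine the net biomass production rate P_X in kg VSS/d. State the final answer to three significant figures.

P_X ≈ 1160 kg VSS/d

For a completely mixed reactor with recycle the Lawrence–McCarty relation gives S = K_s·(1 + k_d·θ_c) / [θ_c·(Y·k − k_d) − 1] = 28.6 × (1 + 0.0873 × 6.54) / [6.54 × (0.320 × 3.38 − 0.0873) − 1] = 44.93 / 5.503 = 8.165 mg/L.
Correct the yield for decay: Y_obs = Y/(1 + k_d θ_c) = 0.320 / (1 + 0.0873 × 6.54) = 0.320 / 1.571 = 0.2037.
Mass of bCOD removed per day: Q(S₀ − S) = 2080 × 2732 g/m³ = 5682 kg/d.
Biomass produced: P_X = Y_obs·Q·ΔS = 0.2037 × 5682 ≈ 1157 kg VSS/d.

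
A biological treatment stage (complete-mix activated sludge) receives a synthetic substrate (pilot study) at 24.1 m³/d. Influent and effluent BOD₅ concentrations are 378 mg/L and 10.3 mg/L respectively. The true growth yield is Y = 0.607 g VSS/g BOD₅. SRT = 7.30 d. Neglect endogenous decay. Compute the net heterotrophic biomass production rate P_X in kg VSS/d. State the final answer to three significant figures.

With endogenous decay neglected, the observed yield equals the true yield: Y_obs = Y = 0.607 g VSS/g BOD₅.
Q·(S₀ − S) = 24.1 × (378 − 10.3) × 10⁻³ = 8.862 kg/d removed.
Biomass produced: P_X = Y_obs·Q·ΔS = 0.6070 × 8.862 ≈ 5.379 kg VSS/d.

P_X ≈ 5.38 kg VSS/d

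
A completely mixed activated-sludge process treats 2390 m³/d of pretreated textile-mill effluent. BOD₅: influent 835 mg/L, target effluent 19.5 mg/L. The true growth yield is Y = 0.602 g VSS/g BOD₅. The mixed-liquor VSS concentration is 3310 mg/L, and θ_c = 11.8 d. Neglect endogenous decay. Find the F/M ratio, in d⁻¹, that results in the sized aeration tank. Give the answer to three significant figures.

V·X = Y·Q·ΔS·θ_c gives V = 0.602 × 2390 × (835 − 19.5) × 11.8 / 3310 = 4183 m³.
F/M = applied load / biomass = Q·S₀/(V·X) = 2390 × 835 / (4183 × 3310) = 0.1441 d⁻¹.

F/M ≈ 0.144 d⁻¹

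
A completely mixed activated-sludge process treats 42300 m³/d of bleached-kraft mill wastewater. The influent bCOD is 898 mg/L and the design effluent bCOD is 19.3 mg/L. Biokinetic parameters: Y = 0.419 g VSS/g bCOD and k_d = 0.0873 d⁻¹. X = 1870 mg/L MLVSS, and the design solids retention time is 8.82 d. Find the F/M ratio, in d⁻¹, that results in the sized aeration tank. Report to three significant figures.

Rearranging the biomass balance for a CMAS with decay, V = Y·Q·ΔS·θ_c / [X·(1+k_d θ_c)] = 0.419 × 42300 × (898 − 19.3) × 8.82 / [1870 × (1 + 0.0873 × 8.82)] = 1.37×10^8 / 3310 = 41500 m³.
Food-to-microorganism ratio F/M = Q S₀ / (V X) = 42300 × 898 / (41500 × 1870) = 0.4895 d⁻¹.

F/M ≈ 0.489 d⁻¹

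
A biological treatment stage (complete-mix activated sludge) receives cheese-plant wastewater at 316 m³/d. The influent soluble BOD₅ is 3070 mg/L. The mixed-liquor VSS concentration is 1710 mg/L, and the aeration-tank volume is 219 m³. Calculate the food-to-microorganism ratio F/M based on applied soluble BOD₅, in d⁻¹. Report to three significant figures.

Food-to-microorganism ratio F/M = Q S₀ / (V X) = 316 × 3070 / (219.0 × 1710) = 2.591 d⁻¹.

F/M ≈ 2.59 d⁻¹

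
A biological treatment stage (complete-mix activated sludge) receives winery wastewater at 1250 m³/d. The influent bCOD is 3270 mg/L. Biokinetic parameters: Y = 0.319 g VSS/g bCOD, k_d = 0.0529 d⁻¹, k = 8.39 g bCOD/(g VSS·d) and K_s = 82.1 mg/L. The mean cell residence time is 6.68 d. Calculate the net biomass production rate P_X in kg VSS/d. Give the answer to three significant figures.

P_X ≈ 961 kg VSS/d

Effluent substrate depends only on kinetics and SRT: S = K_s(1 + k_d θ_c) / [θ_c(Yk − k_d) − 1] = 82.1 × (1 + 0.0529 × 6.68) / [6.68 × (0.319 × 8.39 − 0.0529) − 1] = 111.1 / 16.53 = 6.724 mg/L.
Y_obs = Y / (1 + k_d θ_c) = 0.319 / (1 + 0.0529 × 6.68) = 0.319 / 1.353 = 0.2357.
ΔS = 3270 − 6.72 = 3263 mg/L, so the substrate removal rate is 1250 × 3263/1000 = 4079 kg bCOD/d.
P_X = Y_obs · Q(S₀ − S) = 0.2357 × 4079 = 961.5 kg VSS/d.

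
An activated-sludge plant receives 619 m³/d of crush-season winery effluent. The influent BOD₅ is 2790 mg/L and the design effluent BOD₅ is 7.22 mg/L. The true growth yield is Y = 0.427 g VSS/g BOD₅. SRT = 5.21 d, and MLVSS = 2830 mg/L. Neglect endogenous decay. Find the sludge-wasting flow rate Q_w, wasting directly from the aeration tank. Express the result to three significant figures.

V·X = Y·Q·ΔS·θ_c gives V = 0.427 × 619 × (2790 − 7.22) × 5.21 / 2830 = 1354 m³.
With mixed-liquor wasting, θ_c = V/Q_w, so Q_w = V/θ_c = 1354/5.21 = 259.9 m³/d.

Q_w ≈ 260 m³/d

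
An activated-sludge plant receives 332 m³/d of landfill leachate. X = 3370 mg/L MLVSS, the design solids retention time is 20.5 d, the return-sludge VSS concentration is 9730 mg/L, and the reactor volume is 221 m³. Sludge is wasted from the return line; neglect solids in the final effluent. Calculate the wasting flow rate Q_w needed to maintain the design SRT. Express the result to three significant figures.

Q_w ≈ 3.73 m³/d

Wasting from the return line (neglecting effluent solids): Q_w = V·X / (θ_c·X_r) = 221.0 × 3370 / (20.5 × 9730) = 3.734 m³/d.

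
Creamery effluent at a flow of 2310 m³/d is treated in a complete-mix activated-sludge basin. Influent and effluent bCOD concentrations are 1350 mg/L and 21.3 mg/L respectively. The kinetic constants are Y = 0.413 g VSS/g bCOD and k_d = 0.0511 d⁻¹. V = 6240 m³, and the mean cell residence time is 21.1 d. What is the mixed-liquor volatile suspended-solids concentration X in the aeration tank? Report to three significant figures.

X = Y·Q·ΔS·θ_c / [V·(1 + k_d θ_c)] = 0.413 × 2310 × (1350 − 21.3) × 21.1 / [6240 × (1 + 0.0511 × 21.1)] = 2063 mg/L.

X ≈ 2060 mg/L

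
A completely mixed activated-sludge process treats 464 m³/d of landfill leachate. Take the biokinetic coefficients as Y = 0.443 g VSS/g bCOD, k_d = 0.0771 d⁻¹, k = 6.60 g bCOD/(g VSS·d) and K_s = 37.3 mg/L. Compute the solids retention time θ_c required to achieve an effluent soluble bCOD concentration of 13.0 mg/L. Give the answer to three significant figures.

θ_c ≈ 1.47 d

From 1/θ_c = Y·k·S/(K_s + S) − k_d: Y·k·S/(K_s+S) = 0.443 × 6.60 × 13.0 / (37.3 + 13.0) = 0.7557 d⁻¹.
Then 1/θ_c = μ − k_d = 0.7557 − 0.0771 = 0.6786 d⁻¹, giving θ_c = 1.474 d.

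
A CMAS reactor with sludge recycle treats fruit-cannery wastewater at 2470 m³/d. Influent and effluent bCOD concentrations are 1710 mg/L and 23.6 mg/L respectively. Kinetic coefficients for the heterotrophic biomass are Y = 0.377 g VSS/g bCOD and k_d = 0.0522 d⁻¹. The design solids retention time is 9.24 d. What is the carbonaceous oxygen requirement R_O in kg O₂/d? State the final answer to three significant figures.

R_O ≈ 2660 kg O₂/d

The observed yield is Y_obs = Y/(1 + k_d·θ_c) = 0.377 / (1 + 0.0522 × 9.24) = 0.377 / 1.482 = 0.2543 g VSS per g bCOD removed.
ΔS = 1710 − 23.6 = 1686 mg/L, so the substrate removal rate is 2470 × 1686/1000 = 4165 kg bCOD/d.
Biomass synthesised: P_X = Y_obs × 4165 = 1059 kg VSS/d.
R_O = Q·ΔS − 1.42 P_X = 4165 − 1504 = 2661 kg O₂/d.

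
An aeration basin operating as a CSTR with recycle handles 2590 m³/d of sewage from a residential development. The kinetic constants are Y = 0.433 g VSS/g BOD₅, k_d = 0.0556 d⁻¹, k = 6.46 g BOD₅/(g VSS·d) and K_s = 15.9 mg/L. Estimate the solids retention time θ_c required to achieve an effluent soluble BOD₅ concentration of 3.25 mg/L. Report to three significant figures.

At the target effluent, Y k S/(K_s+S) = 0.433×6.46×3.25/19.15 = 0.4747 d⁻¹.
1/θ_c = 0.4747 − 0.0556 = 0.4191 d⁻¹, so θ_c = 2.386 d.

θ_c ≈ 2.39 d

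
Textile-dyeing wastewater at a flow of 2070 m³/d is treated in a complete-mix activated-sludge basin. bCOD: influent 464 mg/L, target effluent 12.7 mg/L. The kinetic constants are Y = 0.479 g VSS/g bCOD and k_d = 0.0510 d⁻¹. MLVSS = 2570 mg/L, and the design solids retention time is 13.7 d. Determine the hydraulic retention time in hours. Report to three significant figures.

Rearranging the biomass balance for a CMAS with decay, V = Y·Q·ΔS·θ_c / [X·(1+k_d θ_c)] = 0.479 × 2070 × (464 − 12.7) × 13.7 / [2570 × (1 + 0.0510 × 13.7)] = 6.13×10^6 / 4366 = 1404 m³.
HRT = V/Q = 1404 m³ / 2070 m³·d⁻¹ = 0.6784 d × 24 = 16.28 h.

τ ≈ 16.3 h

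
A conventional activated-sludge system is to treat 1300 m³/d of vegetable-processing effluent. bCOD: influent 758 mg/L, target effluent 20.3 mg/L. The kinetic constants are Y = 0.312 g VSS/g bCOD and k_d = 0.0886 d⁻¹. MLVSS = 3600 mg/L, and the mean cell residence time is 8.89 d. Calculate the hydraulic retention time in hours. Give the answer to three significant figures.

From the SRT design equation V = Y Q (S₀−S) θ_c / [X (1 + k_d θ_c)] = 0.312 × 1300 × (758 − 20.3) × 8.89 / [3600 × (1 + 0.0886 × 8.89)] = 2.66×10^6 / 6436 = 413.3 m³.
Hydraulic retention time τ = V/Q = 413.3 / 1300 = 0.3179 d = 7.631 h.

τ ≈ 7.63 h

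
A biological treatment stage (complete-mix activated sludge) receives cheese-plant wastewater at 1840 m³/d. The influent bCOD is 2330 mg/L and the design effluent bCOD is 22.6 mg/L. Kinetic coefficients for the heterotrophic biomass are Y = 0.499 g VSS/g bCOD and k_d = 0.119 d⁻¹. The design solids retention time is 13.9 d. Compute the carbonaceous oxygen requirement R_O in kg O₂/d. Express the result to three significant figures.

The observed yield is Y_obs = Y/(1 + k_d·θ_c) = 0.499 / (1 + 0.119 × 13.9) = 0.499 / 2.654 = 0.1880 g VSS per g bCOD removed.
Q·(S₀ − S) = 1840 × (2330 − 22.6) × 10⁻³ = 4246 kg/d removed.
Biomass synthesised: P_X = Y_obs × 4246 = 798.2 kg VSS/d.
R_O = Q·(S₀ − S) − 1.42·P_X = 4246 − 1.42 × 798.2 = 3112 kg O₂/d.

R_O ≈ 3110 kg O₂/d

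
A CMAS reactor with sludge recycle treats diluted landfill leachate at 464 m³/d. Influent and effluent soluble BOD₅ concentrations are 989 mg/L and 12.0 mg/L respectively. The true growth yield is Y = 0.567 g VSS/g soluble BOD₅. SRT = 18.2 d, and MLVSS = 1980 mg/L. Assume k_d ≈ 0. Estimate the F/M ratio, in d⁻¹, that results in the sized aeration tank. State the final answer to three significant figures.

F/M ≈ 0.0981 d⁻¹

Biomass mass balance (decay neglected): V·X = Y·Q·(S₀ − S)·θ_c, so V = 0.567 × 464 × (989 − 12.0) × 18.2 / 1980 = 2363 m³.
F/M = Q·S₀ / (V·X) = 464 × 989 / (2363 × 1980) = 0.09810 g soluble BOD₅·(g VSS·d)⁻¹.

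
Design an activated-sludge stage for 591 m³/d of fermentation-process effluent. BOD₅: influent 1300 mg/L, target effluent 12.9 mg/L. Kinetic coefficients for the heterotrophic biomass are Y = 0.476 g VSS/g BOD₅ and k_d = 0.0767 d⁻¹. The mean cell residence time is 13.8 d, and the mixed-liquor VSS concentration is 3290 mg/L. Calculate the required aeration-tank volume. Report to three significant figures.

V ≈ 738 m³

From the SRT design equation V = Y Q (S₀−S) θ_c / [X (1 + k_d θ_c)] = 0.476 × 591 × (1300 − 12.9) × 13.8 / [3290 × (1 + 0.0767 × 13.8)] = 5×10^6 / 6772 = 737.8 m³.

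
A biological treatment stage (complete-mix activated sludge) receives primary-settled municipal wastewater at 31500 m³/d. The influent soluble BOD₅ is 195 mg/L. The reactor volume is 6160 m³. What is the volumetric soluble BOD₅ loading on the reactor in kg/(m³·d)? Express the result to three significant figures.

Volumetric loading L_v = Q·S₀ / V = 31500 × 195 g/m³ / 6160 m³ = 997.2 g/(m³·d) = 0.9972 kg soluble BOD₅/(m³·d).

L_v ≈ 0.997 kg soluble BOD₅/(m³·d)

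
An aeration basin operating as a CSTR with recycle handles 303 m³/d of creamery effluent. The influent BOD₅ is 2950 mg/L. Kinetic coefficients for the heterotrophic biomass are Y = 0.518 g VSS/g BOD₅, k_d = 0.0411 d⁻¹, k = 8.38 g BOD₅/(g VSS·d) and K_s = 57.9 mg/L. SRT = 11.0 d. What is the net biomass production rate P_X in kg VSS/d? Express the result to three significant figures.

P_X ≈ 319 kg VSS/d

Effluent substrate depends only on kinetics and SRT: S = K_s(1 + k_d θ_c) / [θ_c(Yk − k_d) − 1] = 57.9 × (1 + 0.0411 × 11.0) / [11.0 × (0.518 × 8.38 − 0.0411) − 1] = 84.08 / 46.30 = 1.816 mg/L.
Y_obs = Y / (1 + k_d θ_c) = 0.518 / (1 + 0.0411 × 11.0) = 0.518 / 1.452 = 0.3567.
Q·(S₀ − S) = 303 × (2950 − 1.82) × 10⁻³ = 893.3 kg/d removed.
So the net sludge growth is P_X = 0.3567 × 893.3 = 318.7 kg VSS/d.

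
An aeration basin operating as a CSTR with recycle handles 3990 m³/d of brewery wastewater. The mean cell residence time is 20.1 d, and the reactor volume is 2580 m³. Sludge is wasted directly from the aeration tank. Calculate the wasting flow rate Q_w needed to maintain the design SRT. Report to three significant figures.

Q_w ≈ 128 m³/d

For wasting at MLVSS concentration, Q_w = V/θ_c = 2580/20.1 = 128.4 m³/d.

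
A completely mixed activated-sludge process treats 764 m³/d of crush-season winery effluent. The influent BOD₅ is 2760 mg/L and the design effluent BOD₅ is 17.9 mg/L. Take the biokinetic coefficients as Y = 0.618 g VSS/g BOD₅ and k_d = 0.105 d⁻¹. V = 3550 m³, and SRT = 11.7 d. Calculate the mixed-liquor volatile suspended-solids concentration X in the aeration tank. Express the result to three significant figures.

X ≈ 1910 mg/L

Solving the biomass balance for X: X = Y Q (S₀−S) θ_c / [V (1+k_d θ_c)] = 0.618 × 764 × (2760 − 17.9) × 11.7 / [3550 × (1 + 0.105 × 11.7)] = 1915 mg/L.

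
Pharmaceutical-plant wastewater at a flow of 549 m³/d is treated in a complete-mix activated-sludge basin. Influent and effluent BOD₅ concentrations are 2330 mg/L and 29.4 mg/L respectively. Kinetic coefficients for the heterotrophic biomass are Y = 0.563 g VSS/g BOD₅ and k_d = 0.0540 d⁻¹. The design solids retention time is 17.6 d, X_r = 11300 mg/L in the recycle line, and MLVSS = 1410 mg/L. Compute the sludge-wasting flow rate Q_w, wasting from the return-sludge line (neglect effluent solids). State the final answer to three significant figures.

Q_w ≈ 32.3 m³/d

Rearranging the biomass balance for a CMAS with decay, V = Y·Q·ΔS·θ_c / [X·(1+k_d θ_c)] = 0.563 × 549 × (2330 − 29.4) × 17.6 / [1410 × (1 + 0.0540 × 17.6)] = 1.25×10^7 / 2750 = 4551 m³.
Q_w = (V·X)/(θ_c X_r) = 4551 × 1410 / (17.6 × 11300) = 32.26 m³/d.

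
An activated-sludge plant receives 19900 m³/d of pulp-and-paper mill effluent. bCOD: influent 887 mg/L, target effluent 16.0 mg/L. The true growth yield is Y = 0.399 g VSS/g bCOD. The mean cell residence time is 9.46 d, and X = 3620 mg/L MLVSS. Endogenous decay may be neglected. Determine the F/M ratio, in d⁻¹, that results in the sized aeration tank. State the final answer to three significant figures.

With k_d = 0 the design equation reduces to V = Y Q (S₀−S) θ_c / X = 0.399 × 19900 × (887 − 16.0) × 9.46 / 3620 = 18073 m³.
Food-to-microorganism ratio F/M = Q S₀ / (V X) = 19900 × 887 / (18073 × 3620) = 0.2698 d⁻¹.

F/M ≈ 0.270 d⁻¹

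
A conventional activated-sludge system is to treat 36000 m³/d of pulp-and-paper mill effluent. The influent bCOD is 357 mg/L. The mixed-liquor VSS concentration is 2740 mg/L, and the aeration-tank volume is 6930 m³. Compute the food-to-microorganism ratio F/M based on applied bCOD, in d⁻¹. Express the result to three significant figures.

F/M = Q·S₀ / (V·X) = 36000 × 357 / (6930 × 2740) = 0.6768 g bCOD·(g VSS·d)⁻¹.

F/M ≈ 0.677 d⁻¹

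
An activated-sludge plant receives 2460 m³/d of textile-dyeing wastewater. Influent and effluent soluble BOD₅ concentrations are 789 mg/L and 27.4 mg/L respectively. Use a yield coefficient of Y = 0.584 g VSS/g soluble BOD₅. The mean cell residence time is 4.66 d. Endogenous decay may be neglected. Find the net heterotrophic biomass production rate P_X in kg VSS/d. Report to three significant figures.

Since k_d ≈ 0, Y_obs = Y = 0.584 g VSS/g soluble BOD₅.
Substrate removed = Q·(S₀ − S) = 2460 m³/d × (789 − 27.4) g/m³ = 1.87×10^6 g/d = 1874 kg/d.
Net biomass production P_X = Y_obs × Q·(S₀ − S) = 0.5840 × 1874 = 1094 kg VSS/d.

P_X ≈ 1090 kg VSS/d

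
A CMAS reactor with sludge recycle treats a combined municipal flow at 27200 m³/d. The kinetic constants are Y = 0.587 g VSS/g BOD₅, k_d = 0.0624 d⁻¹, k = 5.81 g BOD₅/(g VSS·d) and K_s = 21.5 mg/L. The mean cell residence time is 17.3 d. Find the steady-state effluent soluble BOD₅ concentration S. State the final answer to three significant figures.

Effluent substrate depends only on kinetics and SRT: S = K_s(1 + k_d θ_c) / [θ_c(Yk − k_d) − 1] = 21.5 × (1 + 0.0624 × 17.3) / [17.3 × (0.587 × 5.81 − 0.0624) − 1] = 44.71 / 56.92 = 0.7855 mg/L.

S ≈ 0.785 mg/L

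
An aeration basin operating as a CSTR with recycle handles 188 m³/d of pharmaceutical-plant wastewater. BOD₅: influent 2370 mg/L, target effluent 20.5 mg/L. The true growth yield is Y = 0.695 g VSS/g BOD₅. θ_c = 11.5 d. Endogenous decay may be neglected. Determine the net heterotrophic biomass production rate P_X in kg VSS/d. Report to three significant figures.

With endogenous decay neglected, the observed yield equals the true yield: Y_obs = Y = 0.695 g VSS/g BOD₅.
ΔS = 2370 − 20.5 = 2350 mg/L, so the substrate removal rate is 188 × 2350/1000 = 441.7 kg BOD₅/d.
P_X = Y_obs · Q(S₀ − S) = 0.6950 × 441.7 = 307.0 kg VSS/d.

P_X ≈ 307 kg VSS/d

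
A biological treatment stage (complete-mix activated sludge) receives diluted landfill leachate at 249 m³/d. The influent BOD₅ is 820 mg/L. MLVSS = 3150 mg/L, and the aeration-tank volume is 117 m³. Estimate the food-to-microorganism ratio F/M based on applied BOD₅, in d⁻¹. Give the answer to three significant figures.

F/M ≈ 0.554 d⁻¹

Food-to-microorganism ratio F/M = Q S₀ / (V X) = 249 × 820 / (117.0 × 3150) = 0.5540 d⁻¹.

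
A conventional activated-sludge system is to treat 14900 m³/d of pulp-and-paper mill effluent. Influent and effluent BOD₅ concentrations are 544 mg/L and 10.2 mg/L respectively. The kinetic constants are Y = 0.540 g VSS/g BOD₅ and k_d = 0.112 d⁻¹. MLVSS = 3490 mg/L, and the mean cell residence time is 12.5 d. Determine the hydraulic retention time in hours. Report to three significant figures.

Rearranging the biomass balance for a CMAS with decay, V = Y·Q·ΔS·θ_c / [X·(1+k_d θ_c)] = 0.540 × 14900 × (544 − 10.2) × 12.5 / [3490 × (1 + 0.112 × 12.5)] = 5.37×10^7 / 8376 = 6410 m³.
HRT = V/Q = 6410 m³ / 14900 m³·d⁻¹ = 0.4302 d × 24 = 10.32 h.

τ ≈ 10.3 h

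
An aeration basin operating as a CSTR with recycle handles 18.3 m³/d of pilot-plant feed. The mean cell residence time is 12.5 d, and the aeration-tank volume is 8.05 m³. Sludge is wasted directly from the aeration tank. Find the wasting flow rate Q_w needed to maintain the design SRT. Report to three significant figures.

With mixed-liquor wasting, θ_c = V/Q_w, so Q_w = V/θ_c = 8.050/12.5 = 0.6440 m³/d.

Q_w ≈ 0.644 m³/d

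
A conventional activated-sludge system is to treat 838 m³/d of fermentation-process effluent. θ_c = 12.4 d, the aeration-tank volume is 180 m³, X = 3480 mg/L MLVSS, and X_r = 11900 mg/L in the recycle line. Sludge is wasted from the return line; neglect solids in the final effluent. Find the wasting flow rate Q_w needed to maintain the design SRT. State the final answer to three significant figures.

Q_w ≈ 4.25 m³/d

Q_w = (V·X)/(θ_c X_r) = 180.0 × 3480 / (12.4 × 11900) = 4.245 m³/d.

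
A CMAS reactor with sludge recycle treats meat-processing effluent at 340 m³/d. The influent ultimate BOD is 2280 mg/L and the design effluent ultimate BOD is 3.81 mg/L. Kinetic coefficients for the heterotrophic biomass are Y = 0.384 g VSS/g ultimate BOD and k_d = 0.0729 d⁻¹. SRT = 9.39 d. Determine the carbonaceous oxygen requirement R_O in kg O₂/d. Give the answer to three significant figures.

The observed yield is Y_obs = Y/(1 + k_d·θ_c) = 0.384 / (1 + 0.0729 × 9.39) = 0.384 / 1.685 = 0.2280 g VSS per g ultimate BOD removed.
Substrate removed = Q·(S₀ − S) = 340 m³/d × (2280 − 3.81) g/m³ = 7.74×10^5 g/d = 773.9 kg/d.
Biomass synthesised: P_X = Y_obs × 773.9 = 176.4 kg VSS/d.
R_O = Q·(S₀ − S) − 1.42·P_X = 773.9 − 1.42 × 176.4 = 523.4 kg O₂/d.

R_O ≈ 523 kg O₂/d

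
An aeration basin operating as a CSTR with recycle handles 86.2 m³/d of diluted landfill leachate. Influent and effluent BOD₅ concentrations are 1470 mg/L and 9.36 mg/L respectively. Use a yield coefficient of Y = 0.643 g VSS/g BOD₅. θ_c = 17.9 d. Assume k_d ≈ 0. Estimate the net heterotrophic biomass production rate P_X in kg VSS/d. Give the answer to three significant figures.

P_X ≈ 81.0 kg VSS/d

With endogenous decay neglected, the observed yield equals the true yield: Y_obs = Y = 0.643 g VSS/g BOD₅.
Mass of BOD₅ removed per day: Q(S₀ − S) = 86.2 × 1461 g/m³ = 125.9 kg/d.
P_X = Y_obs · Q(S₀ − S) = 0.6430 × 125.9 = 80.96 kg VSS/d.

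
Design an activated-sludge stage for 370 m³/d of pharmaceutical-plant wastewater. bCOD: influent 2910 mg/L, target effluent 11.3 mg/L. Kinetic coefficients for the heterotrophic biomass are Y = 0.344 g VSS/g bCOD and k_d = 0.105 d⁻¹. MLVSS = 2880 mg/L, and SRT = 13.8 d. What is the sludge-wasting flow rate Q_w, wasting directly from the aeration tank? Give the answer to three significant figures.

Q_w ≈ 52.3 m³/d

Steady-state biomass mass balance: V·X·(1 + k_d·θ_c) = Y·Q·(S₀ − S)·θ_c, so V = 0.344 × 370 × (2910 − 11.3) × 13.8 / [2880 × (1 + 0.105 × 13.8)] = 5.09×10^6 / 7053 = 721.9 m³.
For wasting at MLVSS concentration, Q_w = V/θ_c = 721.9/13.8 = 52.31 m³/d.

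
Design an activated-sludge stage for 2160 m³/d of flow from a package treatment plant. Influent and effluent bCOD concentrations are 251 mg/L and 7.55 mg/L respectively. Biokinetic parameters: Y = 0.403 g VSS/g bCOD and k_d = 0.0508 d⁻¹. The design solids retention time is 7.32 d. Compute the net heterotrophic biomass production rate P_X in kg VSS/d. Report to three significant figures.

P_X ≈ 154 kg VSS/d

Correct the yield for decay: Y_obs = Y/(1 + k_d θ_c) = 0.403 / (1 + 0.0508 × 7.32) = 0.403 / 1.372 = 0.2938.
Mass of bCOD removed per day: Q(S₀ − S) = 2160 × 243.4 g/m³ = 525.9 kg/d.
Net biomass production P_X = Y_obs × Q·(S₀ − S) = 0.2938 × 525.9 = 154.5 kg VSS/d.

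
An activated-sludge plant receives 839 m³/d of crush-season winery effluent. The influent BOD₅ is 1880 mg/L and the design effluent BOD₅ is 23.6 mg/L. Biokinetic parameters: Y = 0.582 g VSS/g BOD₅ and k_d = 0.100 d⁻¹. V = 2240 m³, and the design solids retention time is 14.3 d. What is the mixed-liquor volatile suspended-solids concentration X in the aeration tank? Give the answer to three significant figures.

X ≈ 2380 mg/L

X = Y·Q·ΔS·θ_c / [V·(1 + k_d θ_c)] = 0.582 × 839 × (1880 − 23.6) × 14.3 / [2240 × (1 + 0.100 × 14.3)] = 2381 mg/L.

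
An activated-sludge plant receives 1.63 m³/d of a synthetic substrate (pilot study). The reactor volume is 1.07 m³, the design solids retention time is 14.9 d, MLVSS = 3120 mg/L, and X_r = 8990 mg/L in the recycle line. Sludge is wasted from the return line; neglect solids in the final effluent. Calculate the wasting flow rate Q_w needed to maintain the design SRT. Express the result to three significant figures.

Q_w ≈ 0.0249 m³/d

Q_w = (V·X)/(θ_c X_r) = 1.070 × 3120 / (14.9 × 8990) = 0.02492 m³/d.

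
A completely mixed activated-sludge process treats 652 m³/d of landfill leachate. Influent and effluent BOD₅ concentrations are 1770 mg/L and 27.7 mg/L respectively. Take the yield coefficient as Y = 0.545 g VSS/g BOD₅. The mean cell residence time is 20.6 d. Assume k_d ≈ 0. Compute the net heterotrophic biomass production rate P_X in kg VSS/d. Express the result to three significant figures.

With endogenous decay neglected, the observed yield equals the true yield: Y_obs = Y = 0.545 g VSS/g BOD₅.
Q·(S₀ − S) = 652 × (1770 − 27.7) × 10⁻³ = 1136 kg/d removed.
Net biomass production P_X = Y_obs × Q·(S₀ − S) = 0.5450 × 1136 = 619.1 kg VSS/d.

P_X ≈ 619 kg VSS/d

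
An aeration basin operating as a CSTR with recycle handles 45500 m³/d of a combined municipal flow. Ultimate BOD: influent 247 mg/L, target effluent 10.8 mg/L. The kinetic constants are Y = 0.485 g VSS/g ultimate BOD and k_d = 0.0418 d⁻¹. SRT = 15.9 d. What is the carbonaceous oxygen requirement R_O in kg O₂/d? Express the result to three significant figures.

R_O ≈ 6300 kg O₂/d

The observed yield is Y_obs = Y/(1 + k_d·θ_c) = 0.485 / (1 + 0.0418 × 15.9) = 0.485 / 1.665 = 0.2914 g VSS per g ultimate BOD removed.
Q·(S₀ − S) = 45500 × (247 − 10.8) × 10⁻³ = 10747 kg/d removed.
Net sludge production P_X = 0.2914 × 10747 = 3131 kg VSS/d.
R_O = Q·(S₀ − S) − 1.42·P_X = 10747 − 1.42 × 3131 = 6301 kg O₂/d.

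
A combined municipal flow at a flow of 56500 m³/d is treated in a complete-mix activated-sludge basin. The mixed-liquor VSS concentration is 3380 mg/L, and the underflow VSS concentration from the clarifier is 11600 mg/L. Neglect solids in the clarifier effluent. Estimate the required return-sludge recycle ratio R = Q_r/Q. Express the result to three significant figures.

Solids balance on the clarifier gives (1+R)X = R·X_r, so R = X/(X_r − X) = 3380 / (11600 − 3380) = 0.4112.

R ≈ 0.411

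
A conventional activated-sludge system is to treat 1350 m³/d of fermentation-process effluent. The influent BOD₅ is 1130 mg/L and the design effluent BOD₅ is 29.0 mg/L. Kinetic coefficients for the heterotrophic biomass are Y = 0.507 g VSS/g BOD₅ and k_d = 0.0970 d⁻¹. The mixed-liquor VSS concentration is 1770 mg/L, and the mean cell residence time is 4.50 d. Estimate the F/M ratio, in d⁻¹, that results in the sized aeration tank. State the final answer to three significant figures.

Rearranging the biomass balance for a CMAS with decay, V = Y·Q·ΔS·θ_c / [X·(1+k_d θ_c)] = 0.507 × 1350 × (1130 − 29.0) × 4.50 / [1770 × (1 + 0.0970 × 4.50)] = 3.39×10^6 / 2543 = 1334 m³.
Food-to-microorganism ratio F/M = Q S₀ / (V X) = 1350 × 1130 / (1334 × 1770) = 0.6462 d⁻¹.

F/M ≈ 0.646 d⁻¹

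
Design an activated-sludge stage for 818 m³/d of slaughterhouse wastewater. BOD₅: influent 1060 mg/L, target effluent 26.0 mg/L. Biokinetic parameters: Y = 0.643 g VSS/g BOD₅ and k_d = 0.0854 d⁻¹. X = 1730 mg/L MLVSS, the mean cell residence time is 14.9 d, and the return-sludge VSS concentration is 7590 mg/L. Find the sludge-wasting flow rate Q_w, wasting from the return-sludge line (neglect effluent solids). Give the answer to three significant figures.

Rearranging the biomass balance for a CMAS with decay, V = Y·Q·ΔS·θ_c / [X·(1+k_d θ_c)] = 0.643 × 818 × (1060 − 26.0) × 14.9 / [1730 × (1 + 0.0854 × 14.9)] = 8.1×10^6 / 3931 = 2061 m³.
θ_c = V·X/(Q_w·X_r) when wasting from the recycle, so Q_w = V·X/(θ_c·X_r) = 2061 × 1730 / (14.9 × 7590) = 31.53 m³/d.

Q_w ≈ 31.5 m³/d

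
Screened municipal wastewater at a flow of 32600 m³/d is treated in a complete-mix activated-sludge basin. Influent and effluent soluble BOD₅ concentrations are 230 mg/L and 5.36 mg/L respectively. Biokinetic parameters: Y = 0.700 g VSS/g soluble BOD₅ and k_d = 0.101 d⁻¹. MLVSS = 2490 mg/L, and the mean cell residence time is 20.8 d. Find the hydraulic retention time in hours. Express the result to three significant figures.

τ ≈ 10.2 h

Rearranging the biomass balance for a CMAS with decay, V = Y·Q·ΔS·θ_c / [X·(1+k_d θ_c)] = 0.700 × 32600 × (230 − 5.36) × 20.8 / [2490 × (1 + 0.101 × 20.8)] = 1.07×10^8 / 7721 = 13810 m³.
Hydraulic retention time τ = V/Q = 13810 / 32600 = 0.4236 d = 10.17 h.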